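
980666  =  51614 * 19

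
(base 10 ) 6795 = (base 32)6KB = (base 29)829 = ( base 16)1a8b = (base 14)2695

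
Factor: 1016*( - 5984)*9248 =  - 2^13*11^1 *17^3*127^1  =  - 56225472512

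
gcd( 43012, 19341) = 1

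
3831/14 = 3831/14 = 273.64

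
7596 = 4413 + 3183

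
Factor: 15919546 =2^1*37^1*43^1*5003^1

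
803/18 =803/18 = 44.61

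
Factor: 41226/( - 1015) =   -  2^1*3^1*5^( - 1 )*7^( - 1)*29^( - 1 )*6871^1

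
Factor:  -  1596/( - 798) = 2^1 = 2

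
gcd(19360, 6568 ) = 8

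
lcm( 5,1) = 5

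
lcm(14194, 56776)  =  56776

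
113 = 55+58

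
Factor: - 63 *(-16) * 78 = 78624 = 2^5*3^3 * 7^1*13^1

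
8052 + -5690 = 2362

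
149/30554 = 149/30554 = 0.00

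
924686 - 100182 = 824504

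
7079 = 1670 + 5409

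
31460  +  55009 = 86469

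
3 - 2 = 1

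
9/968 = 9/968  =  0.01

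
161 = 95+66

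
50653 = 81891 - 31238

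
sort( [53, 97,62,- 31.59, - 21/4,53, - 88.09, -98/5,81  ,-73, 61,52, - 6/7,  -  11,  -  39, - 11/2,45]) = [ - 88.09, - 73,-39, -31.59,-98/5,  -  11 , - 11/2, - 21/4, - 6/7, 45, 52, 53,53, 61 , 62,81,97]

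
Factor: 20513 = 73^1*281^1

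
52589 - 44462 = 8127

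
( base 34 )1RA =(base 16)824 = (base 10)2084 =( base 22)46G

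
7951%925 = 551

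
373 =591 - 218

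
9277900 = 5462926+3814974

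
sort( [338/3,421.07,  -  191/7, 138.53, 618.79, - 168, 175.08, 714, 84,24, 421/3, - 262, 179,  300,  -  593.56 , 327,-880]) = [ - 880, - 593.56, - 262,  -  168, - 191/7, 24, 84, 338/3,138.53 , 421/3 , 175.08, 179, 300, 327,421.07,  618.79,714]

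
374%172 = 30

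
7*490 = 3430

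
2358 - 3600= -1242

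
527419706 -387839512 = 139580194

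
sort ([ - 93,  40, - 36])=[-93, -36 , 40] 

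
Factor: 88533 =3^4*1093^1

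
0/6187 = 0 = 0.00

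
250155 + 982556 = 1232711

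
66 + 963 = 1029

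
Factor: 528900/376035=2^2*5^1 * 11^( - 1)*41^1*53^( - 1)  =  820/583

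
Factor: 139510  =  2^1*5^1*7^1*1993^1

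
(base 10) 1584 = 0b11000110000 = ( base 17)583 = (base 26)28O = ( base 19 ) 477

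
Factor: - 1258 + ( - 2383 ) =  - 3641  =  - 11^1*331^1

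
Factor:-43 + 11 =-2^5 = -32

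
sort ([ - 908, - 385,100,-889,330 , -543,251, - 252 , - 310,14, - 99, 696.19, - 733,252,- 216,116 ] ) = [ - 908,-889,-733, - 543,-385, - 310,-252, - 216, - 99,14,100, 116,251, 252,330, 696.19]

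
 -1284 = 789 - 2073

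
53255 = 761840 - 708585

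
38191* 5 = 190955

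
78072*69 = 5386968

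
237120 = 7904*30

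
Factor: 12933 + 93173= 2^1*7^1*  11^1*13^1*53^1 = 106106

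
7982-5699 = 2283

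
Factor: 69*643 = 3^1*23^1*643^1=44367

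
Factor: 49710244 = 2^2*17^1 * 731033^1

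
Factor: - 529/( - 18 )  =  2^( - 1 )*3^( - 2 )*23^2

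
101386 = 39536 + 61850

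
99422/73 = 99422/73= 1361.95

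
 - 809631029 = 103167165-912798194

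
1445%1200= 245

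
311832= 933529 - 621697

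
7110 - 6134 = 976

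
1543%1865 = 1543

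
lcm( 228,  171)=684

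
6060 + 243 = 6303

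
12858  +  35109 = 47967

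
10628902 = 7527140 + 3101762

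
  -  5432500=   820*(  -  6625 )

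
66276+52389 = 118665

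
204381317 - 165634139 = 38747178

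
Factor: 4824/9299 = 2^3* 3^2*17^(-1 )*67^1*547^( -1)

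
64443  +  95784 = 160227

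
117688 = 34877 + 82811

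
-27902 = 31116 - 59018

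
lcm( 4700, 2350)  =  4700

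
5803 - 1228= 4575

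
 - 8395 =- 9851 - -1456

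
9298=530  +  8768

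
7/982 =7/982 = 0.01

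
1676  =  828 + 848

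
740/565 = 148/113 = 1.31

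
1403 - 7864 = -6461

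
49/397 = 49/397 = 0.12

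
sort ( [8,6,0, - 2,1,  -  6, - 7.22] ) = [ - 7.22, - 6, - 2,0,1,6, 8] 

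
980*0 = 0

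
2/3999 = 2/3999  =  0.00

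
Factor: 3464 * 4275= 2^3*3^2  *  5^2 * 19^1*433^1= 14808600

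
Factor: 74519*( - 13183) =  - 982383977 = - 43^1 * 1733^1*13183^1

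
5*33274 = 166370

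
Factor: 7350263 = 7350263^1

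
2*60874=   121748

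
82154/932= 88 + 69/466=   88.15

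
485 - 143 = 342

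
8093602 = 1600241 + 6493361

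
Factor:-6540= - 2^2*3^1*5^1*109^1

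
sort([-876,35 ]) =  [ - 876,35]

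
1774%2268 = 1774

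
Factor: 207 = 3^2*23^1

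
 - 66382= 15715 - 82097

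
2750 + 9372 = 12122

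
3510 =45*78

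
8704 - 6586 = 2118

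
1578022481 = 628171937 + 949850544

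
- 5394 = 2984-8378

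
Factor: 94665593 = 11^1*8605963^1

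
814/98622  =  407/49311 = 0.01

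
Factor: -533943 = -3^2*41^1*1447^1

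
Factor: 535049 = 23^1*43^1*541^1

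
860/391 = 2+78/391 = 2.20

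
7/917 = 1/131 = 0.01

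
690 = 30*23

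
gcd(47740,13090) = 770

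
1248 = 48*26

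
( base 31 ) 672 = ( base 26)8M5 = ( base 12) 3569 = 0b1011101100001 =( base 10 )5985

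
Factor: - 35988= - 2^2*3^1*2999^1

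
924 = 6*154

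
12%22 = 12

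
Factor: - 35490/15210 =  -  3^( - 1)*7^1 = - 7/3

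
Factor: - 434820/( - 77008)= 108705/19252 = 2^(-2 ) * 3^1*5^1*4813^(  -  1)*7247^1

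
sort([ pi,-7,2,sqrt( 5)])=[ - 7, 2, sqrt(5),  pi]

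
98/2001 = 98/2001 = 0.05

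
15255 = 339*45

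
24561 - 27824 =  - 3263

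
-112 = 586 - 698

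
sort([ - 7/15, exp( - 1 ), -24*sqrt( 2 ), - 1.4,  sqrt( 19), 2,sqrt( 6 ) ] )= [ - 24 *sqrt( 2 ), - 1.4 ,  -  7/15,exp( - 1 ),2,sqrt(6),sqrt( 19)]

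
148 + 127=275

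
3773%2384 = 1389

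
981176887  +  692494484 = 1673671371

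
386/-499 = -1 + 113/499 = -  0.77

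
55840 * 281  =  15691040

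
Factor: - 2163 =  - 3^1*7^1 * 103^1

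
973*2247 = 2186331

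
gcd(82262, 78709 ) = 1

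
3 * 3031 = 9093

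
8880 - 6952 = 1928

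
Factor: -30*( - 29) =870 = 2^1 * 3^1*5^1*29^1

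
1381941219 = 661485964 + 720455255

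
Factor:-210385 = -5^1*7^1 *6011^1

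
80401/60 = 1340 + 1/60 = 1340.02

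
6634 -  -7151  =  13785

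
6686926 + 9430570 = 16117496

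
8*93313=746504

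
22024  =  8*2753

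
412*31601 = 13019612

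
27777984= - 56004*( - 496 ) 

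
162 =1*162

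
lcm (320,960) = 960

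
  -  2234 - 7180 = -9414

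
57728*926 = 53456128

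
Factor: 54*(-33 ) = -2^1 * 3^4*11^1= - 1782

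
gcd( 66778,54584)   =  2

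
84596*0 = 0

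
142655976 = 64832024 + 77823952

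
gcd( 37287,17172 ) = 27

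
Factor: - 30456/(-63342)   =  2^2*17^(-1)*23^( - 1)*47^1 = 188/391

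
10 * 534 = 5340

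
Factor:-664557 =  - 3^1*37^1*5987^1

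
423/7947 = 47/883 = 0.05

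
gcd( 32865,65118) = 3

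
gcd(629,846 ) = 1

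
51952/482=107 + 189/241 = 107.78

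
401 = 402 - 1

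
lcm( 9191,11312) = 147056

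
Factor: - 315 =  - 3^2* 5^1*7^1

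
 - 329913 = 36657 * (-9)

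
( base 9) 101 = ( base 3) 10001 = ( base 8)122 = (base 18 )4A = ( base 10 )82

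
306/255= 1 +1/5 = 1.20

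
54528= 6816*8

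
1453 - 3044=-1591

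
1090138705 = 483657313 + 606481392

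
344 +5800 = 6144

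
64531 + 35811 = 100342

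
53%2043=53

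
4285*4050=17354250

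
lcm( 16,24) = 48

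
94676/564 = 23669/141 = 167.87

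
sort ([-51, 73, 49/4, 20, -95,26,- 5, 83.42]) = [ - 95,  -  51 , - 5,49/4, 20,26, 73, 83.42]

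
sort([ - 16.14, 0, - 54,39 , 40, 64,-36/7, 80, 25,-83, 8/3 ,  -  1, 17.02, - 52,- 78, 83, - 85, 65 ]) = [ - 85, - 83,-78, - 54,-52, - 16.14, - 36/7,  -  1,0, 8/3, 17.02,25, 39, 40, 64, 65, 80,83 ] 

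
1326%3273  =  1326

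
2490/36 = 415/6= 69.17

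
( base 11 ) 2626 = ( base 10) 3416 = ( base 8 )6530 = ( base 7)12650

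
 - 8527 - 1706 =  - 10233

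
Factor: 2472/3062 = 2^2*3^1*103^1 * 1531^ ( - 1) = 1236/1531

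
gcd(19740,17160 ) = 60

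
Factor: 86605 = 5^1*17321^1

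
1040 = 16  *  65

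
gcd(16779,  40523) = 7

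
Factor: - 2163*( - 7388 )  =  2^2*3^1*7^1*103^1*1847^1 = 15980244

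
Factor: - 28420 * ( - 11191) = 318048220  =  2^2*5^1 *7^2 * 19^2*29^1* 31^1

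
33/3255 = 11/1085= 0.01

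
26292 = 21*1252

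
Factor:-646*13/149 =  - 2^1*13^1*17^1*19^1*149^ ( - 1 ) = -  8398/149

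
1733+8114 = 9847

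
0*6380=0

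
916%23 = 19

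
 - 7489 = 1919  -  9408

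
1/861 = 1/861 = 0.00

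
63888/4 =15972 = 15972.00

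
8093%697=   426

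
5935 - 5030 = 905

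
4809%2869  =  1940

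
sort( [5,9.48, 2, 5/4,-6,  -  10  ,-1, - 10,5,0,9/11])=[- 10, - 10,  -  6 ,-1, 0,9/11, 5/4,2, 5, 5,9.48] 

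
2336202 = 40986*57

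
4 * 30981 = 123924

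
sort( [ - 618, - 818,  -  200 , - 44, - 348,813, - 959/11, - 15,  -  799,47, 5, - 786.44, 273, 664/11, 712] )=[-818, - 799, - 786.44, - 618,-348 , - 200, - 959/11, - 44, - 15,5 , 47, 664/11 , 273,  712 , 813 ] 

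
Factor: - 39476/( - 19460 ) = 71/35 = 5^( - 1)*7^(-1 ) * 71^1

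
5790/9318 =965/1553 = 0.62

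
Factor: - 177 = - 3^1*59^1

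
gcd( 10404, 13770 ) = 306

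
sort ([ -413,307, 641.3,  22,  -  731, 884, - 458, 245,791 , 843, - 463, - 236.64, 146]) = [-731, - 463, - 458, - 413, - 236.64, 22, 146, 245, 307, 641.3,791 , 843, 884 ] 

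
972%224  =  76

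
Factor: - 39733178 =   -  2^1*19866589^1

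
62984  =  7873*8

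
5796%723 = 12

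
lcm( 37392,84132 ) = 336528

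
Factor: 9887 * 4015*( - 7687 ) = - 305145496535 = - 5^1*11^1*73^1*7687^1*9887^1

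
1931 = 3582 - 1651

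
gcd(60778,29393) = 1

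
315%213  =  102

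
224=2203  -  1979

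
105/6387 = 35/2129 = 0.02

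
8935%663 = 316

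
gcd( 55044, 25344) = 396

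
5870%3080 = 2790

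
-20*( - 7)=140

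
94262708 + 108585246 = 202847954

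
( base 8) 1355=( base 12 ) 525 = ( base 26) 12l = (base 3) 1000202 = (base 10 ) 749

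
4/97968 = 1/24492 = 0.00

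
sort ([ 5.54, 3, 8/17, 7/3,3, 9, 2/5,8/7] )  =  [ 2/5, 8/17 , 8/7,7/3, 3,3, 5.54, 9 ]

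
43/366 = 43/366 = 0.12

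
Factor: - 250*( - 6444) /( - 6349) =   -  2^3*3^2* 5^3  *  7^( - 1 )*179^1*907^( - 1) = -1611000/6349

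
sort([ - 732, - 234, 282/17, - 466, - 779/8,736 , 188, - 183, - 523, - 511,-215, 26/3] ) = [ - 732, - 523, - 511, - 466, - 234, - 215,  -  183, - 779/8, 26/3,282/17,  188, 736] 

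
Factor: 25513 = 31^1*823^1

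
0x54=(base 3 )10010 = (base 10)84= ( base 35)2e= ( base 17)4g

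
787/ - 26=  - 31 + 19/26 = - 30.27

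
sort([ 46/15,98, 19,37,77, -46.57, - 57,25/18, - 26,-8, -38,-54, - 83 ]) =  [-83, - 57,-54, - 46.57,-38, - 26,-8,25/18 , 46/15,19 , 37,77, 98]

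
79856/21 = 11408/3  =  3802.67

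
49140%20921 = 7298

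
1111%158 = 5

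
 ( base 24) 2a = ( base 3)2011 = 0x3a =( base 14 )42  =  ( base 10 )58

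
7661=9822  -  2161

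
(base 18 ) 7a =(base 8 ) 210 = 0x88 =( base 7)253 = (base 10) 136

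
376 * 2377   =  893752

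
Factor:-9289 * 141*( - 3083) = 4037956167 = 3^1 * 7^1*47^1 * 1327^1*3083^1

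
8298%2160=1818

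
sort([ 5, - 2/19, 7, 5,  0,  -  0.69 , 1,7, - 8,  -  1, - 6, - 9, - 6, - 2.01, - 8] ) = [ - 9,-8, - 8, - 6, - 6,-2.01, - 1, - 0.69, -2/19,0, 1,5, 5, 7,7] 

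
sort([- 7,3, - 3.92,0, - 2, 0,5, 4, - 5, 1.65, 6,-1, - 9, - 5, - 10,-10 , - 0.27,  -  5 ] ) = [ - 10,-10,  -  9, - 7, - 5,-5, -5, - 3.92, - 2,-1, - 0.27, 0,0 , 1.65, 3, 4,5, 6]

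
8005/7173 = 8005/7173 = 1.12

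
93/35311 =93/35311 = 0.00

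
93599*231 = 21621369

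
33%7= 5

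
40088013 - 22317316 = 17770697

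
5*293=1465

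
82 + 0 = 82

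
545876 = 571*956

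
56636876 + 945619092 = 1002255968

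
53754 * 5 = 268770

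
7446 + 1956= 9402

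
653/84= 7 + 65/84 = 7.77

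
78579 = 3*26193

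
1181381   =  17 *69493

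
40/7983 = 40/7983 = 0.01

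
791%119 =77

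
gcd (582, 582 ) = 582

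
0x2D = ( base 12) 39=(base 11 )41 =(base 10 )45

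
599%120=119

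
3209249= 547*5867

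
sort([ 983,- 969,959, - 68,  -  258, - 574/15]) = [ - 969, -258, - 68, - 574/15, 959,983 ] 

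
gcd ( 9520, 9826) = 34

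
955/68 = 14 + 3/68 = 14.04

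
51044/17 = 51044/17 = 3002.59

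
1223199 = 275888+947311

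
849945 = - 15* (-56663)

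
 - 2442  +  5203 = 2761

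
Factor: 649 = 11^1*59^1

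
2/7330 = 1/3665 =0.00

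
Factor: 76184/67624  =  79^( - 1 )*89^1 = 89/79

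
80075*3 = 240225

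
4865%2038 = 789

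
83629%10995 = 6664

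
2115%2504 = 2115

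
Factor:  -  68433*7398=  - 2^1 * 3^4*137^1*22811^1 = - 506267334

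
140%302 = 140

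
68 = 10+58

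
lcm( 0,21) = 0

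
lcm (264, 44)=264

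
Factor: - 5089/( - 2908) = 7/4 = 2^(-2)*7^1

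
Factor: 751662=2^1 * 3^2 * 41759^1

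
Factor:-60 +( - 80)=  - 2^2*5^1 * 7^1 = - 140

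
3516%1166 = 18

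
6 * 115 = 690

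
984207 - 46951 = 937256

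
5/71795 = 1/14359 =0.00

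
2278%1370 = 908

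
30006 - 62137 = -32131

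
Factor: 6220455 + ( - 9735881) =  - 2^1*283^1*6211^1 = - 3515426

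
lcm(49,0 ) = 0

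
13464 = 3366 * 4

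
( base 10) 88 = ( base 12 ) 74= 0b1011000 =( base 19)4C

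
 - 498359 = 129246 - 627605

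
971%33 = 14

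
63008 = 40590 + 22418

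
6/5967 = 2/1989=0.00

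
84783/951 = 89 + 48/317 = 89.15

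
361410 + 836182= 1197592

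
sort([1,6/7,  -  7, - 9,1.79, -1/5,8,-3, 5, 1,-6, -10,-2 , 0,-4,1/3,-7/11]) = [ - 10,-9, - 7, - 6,- 4, -3, - 2 , - 7/11,-1/5,0,1/3,6/7, 1,1,1.79 , 5,8]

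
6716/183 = 36 +128/183  =  36.70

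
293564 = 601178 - 307614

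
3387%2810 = 577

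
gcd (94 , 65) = 1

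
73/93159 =73/93159 =0.00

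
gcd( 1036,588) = 28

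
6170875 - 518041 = 5652834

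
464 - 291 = 173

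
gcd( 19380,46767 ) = 51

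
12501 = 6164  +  6337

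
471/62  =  7 + 37/62 =7.60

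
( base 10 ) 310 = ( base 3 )102111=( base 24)CM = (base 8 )466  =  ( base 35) 8U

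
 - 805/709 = - 2 + 613/709 = - 1.14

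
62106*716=44467896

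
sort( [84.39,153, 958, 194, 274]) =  [84.39,153,194,274, 958]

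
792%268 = 256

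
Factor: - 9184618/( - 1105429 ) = 296278/35659 =2^1*13^(  -  2)*211^( - 1 )*148139^1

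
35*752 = 26320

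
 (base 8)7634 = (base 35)396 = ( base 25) 69L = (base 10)3996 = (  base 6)30300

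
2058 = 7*294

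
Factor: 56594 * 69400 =2^4 * 5^2*347^1 * 28297^1 =3927623600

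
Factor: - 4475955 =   -  3^1*5^1*11^1*27127^1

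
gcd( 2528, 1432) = 8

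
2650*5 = 13250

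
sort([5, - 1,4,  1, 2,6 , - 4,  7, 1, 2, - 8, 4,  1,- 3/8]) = [ - 8, - 4,  -  1, - 3/8,  1,  1,1,  2, 2, 4, 4,5,6, 7]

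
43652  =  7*6236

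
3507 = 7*501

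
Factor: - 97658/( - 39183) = 2^1 *3^(-1 )*11^1*23^1 * 37^(-1)* 193^1*353^(- 1)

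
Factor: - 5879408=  - 2^4*419^1*877^1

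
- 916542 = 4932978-5849520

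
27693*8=221544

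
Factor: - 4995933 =  -  3^1*1665311^1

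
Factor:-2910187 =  - 7^1* 31^1*13411^1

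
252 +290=542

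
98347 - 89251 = 9096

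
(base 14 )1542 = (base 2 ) 111011000110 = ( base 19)a91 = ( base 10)3782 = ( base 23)73A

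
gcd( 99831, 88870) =1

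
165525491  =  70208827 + 95316664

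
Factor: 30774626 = 2^1*29^1*530597^1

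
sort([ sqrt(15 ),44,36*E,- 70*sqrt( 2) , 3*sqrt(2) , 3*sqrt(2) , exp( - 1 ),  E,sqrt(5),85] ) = [-70 * sqrt(2), exp(  -  1),sqrt(5),E,sqrt( 15 ),3*sqrt ( 2),3*sqrt(2),44, 85,36*E] 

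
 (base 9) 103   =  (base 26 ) 36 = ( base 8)124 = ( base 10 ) 84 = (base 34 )2G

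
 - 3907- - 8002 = 4095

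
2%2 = 0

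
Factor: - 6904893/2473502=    - 2^( - 1)*3^1*53^1  *43427^1 * 1236751^ ( - 1)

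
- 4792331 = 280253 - 5072584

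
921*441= 406161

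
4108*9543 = 39202644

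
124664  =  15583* 8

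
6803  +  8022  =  14825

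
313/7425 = 313/7425 = 0.04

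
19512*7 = 136584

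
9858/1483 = 9858/1483 = 6.65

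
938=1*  938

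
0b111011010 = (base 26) I6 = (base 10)474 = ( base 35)dj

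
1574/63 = 24  +  62/63 = 24.98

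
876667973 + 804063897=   1680731870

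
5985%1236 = 1041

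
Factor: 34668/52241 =2^2*3^4*7^(-1 )*17^( - 1)*107^1*439^ (-1) 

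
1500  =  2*750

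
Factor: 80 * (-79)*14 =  - 2^5 * 5^1 * 7^1*79^1 = -88480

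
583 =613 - 30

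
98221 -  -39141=137362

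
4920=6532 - 1612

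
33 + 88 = 121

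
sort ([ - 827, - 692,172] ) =[  -  827, - 692, 172] 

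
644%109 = 99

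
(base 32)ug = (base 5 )12401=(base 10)976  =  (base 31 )10f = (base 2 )1111010000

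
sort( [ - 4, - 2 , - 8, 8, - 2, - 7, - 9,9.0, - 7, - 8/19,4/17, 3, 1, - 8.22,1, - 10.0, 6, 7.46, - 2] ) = [ - 10.0, - 9, - 8.22, - 8,  -  7, - 7, - 4, - 2, - 2, -2, - 8/19, 4/17,1,1,3, 6,7.46, 8, 9.0] 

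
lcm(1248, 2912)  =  8736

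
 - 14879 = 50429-65308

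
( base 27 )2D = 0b1000011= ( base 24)2J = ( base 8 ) 103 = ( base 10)67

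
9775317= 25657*381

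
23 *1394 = 32062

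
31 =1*31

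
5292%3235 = 2057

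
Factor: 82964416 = 2^6 * 1296319^1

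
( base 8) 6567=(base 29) 42p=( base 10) 3447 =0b110101110111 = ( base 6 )23543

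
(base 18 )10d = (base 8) 521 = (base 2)101010001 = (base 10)337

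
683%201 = 80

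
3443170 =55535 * 62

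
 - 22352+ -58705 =-81057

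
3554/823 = 3554/823 = 4.32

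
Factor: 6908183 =6908183^1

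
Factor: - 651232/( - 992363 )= 2^5*47^1*433^1*992363^( - 1 )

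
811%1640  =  811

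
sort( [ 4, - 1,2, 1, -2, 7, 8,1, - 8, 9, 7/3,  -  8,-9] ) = [- 9, - 8, - 8, - 2, - 1,  1,1,2,7/3,4,  7, 8,  9]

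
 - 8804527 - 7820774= - 16625301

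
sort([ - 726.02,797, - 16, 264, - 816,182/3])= [ - 816,- 726.02, - 16 , 182/3,264, 797 ]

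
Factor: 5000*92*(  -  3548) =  - 1632080000 = -  2^7*5^4*23^1*887^1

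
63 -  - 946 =1009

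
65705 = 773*85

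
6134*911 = 5588074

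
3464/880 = 3 + 103/110 = 3.94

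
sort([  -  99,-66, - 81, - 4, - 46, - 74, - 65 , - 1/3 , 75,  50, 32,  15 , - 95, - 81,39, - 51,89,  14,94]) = [ - 99, - 95,-81, - 81, - 74, - 66, - 65, - 51, - 46, - 4, - 1/3,14, 15 , 32, 39 , 50,  75 , 89, 94] 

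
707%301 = 105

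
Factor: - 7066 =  - 2^1 * 3533^1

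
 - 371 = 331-702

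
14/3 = 4+2/3 = 4.67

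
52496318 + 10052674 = 62548992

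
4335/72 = 1445/24 = 60.21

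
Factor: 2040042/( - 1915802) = - 3^1*7^(-2)*113^( - 1)*173^( - 1 )*340007^1  =  -  1020021/957901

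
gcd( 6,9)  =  3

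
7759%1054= 381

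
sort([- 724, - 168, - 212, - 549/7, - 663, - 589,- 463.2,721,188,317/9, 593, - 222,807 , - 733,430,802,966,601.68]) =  [ - 733,-724, - 663, - 589, - 463.2 ,  -  222, - 212 ,-168,  -  549/7, 317/9,188,430,  593, 601.68,721,802,807,966 ] 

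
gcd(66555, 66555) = 66555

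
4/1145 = 4/1145=0.00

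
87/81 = 29/27  =  1.07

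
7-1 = 6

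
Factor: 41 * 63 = 3^2 * 7^1 * 41^1 = 2583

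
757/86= 757/86  =  8.80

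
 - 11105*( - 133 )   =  1476965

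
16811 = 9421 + 7390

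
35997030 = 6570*5479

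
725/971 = 725/971  =  0.75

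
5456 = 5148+308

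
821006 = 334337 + 486669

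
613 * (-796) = - 487948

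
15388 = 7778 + 7610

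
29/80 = 29/80 = 0.36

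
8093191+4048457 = 12141648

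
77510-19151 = 58359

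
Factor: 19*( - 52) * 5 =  - 4940 = -2^2*5^1 *13^1 * 19^1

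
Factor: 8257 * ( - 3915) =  - 32326155 = -  3^3*5^1 * 23^1*29^1*359^1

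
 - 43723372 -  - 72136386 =28413014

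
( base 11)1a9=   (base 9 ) 286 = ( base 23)AA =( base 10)240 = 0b11110000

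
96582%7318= 1448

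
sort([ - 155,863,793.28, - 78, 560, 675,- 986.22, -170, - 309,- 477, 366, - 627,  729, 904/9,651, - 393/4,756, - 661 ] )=[ - 986.22,- 661,  -  627, - 477, - 309, - 170, - 155, - 393/4, -78, 904/9, 366,560, 651,675, 729,756 , 793.28,  863 ] 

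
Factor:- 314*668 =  - 2^3*157^1*167^1 = -  209752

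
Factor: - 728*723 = -526344= - 2^3*3^1*7^1*13^1*241^1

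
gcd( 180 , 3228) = 12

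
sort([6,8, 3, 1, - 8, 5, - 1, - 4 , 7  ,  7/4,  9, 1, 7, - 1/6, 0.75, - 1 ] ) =[ - 8, - 4, - 1, - 1,- 1/6, 0.75,1, 1, 7/4, 3, 5, 6, 7,7, 8, 9 ]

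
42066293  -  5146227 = 36920066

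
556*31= 17236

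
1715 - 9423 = -7708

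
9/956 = 9/956 = 0.01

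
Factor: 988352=2^6 *15443^1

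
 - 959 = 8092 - 9051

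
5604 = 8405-2801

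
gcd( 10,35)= 5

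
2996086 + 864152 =3860238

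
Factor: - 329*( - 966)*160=50850240 = 2^6*3^1*5^1*7^2*23^1 *47^1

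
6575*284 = 1867300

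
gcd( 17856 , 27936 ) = 288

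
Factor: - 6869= - 6869^1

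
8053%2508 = 529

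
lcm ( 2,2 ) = 2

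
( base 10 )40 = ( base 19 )22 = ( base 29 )1B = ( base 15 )2a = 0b101000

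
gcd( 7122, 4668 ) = 6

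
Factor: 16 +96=2^4*7^1 = 112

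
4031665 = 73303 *55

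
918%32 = 22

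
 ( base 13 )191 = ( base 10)287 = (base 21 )DE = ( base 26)B1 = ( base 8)437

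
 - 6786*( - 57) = 386802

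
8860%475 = 310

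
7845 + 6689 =14534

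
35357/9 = 3928 + 5/9 = 3928.56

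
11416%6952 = 4464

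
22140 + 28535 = 50675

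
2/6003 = 2/6003 =0.00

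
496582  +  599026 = 1095608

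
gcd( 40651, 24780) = 59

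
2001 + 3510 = 5511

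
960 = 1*960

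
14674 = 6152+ 8522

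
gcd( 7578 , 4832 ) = 2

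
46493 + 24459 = 70952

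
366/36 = 61/6 = 10.17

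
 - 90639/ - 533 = 170 + 29/533 =170.05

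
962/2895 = 962/2895 = 0.33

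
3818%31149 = 3818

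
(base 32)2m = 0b1010110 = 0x56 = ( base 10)86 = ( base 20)46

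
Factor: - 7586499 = - 3^1*2528833^1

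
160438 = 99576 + 60862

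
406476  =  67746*6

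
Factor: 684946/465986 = 41^1*151^( - 1) * 1543^(-1) * 8353^1 = 342473/232993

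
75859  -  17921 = 57938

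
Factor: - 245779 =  - 107^1 * 2297^1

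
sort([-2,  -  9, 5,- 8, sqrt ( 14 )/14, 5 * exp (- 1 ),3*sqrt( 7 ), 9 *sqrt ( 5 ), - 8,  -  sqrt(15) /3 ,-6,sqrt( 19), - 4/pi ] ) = [-9, - 8,-8, - 6, - 2,-sqrt(15)/3, - 4/pi,sqrt( 14)/14,5*exp(-1), sqrt(19 ),  5,3*sqrt(7 ),9* sqrt (5 ) ]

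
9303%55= 8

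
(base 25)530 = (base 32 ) 340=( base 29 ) 3na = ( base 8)6200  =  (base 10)3200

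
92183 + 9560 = 101743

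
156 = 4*39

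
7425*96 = 712800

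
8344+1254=9598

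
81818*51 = 4172718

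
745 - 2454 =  - 1709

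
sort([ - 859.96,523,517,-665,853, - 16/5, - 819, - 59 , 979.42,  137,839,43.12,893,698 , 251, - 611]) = [-859.96,-819, - 665,-611, -59 , - 16/5,  43.12,137, 251,517, 523,  698 , 839,  853,  893,  979.42 ]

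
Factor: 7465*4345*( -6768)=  - 219522956400= - 2^4*3^2*5^2*11^1 * 47^1*79^1*1493^1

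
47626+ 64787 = 112413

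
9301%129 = 13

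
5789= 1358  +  4431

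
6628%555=523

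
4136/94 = 44 = 44.00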